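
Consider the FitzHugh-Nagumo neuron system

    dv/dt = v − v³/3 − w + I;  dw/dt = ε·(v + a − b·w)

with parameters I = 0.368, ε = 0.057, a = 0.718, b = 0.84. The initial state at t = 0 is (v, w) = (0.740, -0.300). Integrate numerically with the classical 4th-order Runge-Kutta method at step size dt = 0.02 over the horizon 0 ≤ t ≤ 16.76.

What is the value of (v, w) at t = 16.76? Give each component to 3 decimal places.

(v, w) = (0.506, 1.236)

t=0.000: state=(0.740, -0.300)
step 1 (dt=0.02): k1=(1.273, 0.097), k2=(1.278, 0.098), k3=(1.278, 0.098), k4=(1.282, 0.099); state += dt/6·(k1+2k2+2k3+k4)
t=0.020: state=(0.766, -0.298)
t=0.040: state=(0.791, -0.296)
t=0.060: state=(0.817, -0.294)
continuing one RK4 step at a time; state shown every 50 steps (Δt=1):
t=1.000: state=(1.769, -0.172)
t=2.000: state=(1.907, -0.019)
t=3.000: state=(1.864, 0.127)
t=4.000: state=(1.808, 0.263)
t=5.000: state=(1.750, 0.390)
t=6.000: state=(1.691, 0.507)
t=7.000: state=(1.630, 0.616)
t=8.000: state=(1.567, 0.716)
t=9.000: state=(1.502, 0.808)
t=10.000: state=(1.433, 0.892)
t=11.000: state=(1.359, 0.968)
t=12.000: state=(1.278, 1.036)
t=13.000: state=(1.186, 1.096)
t=14.000: state=(1.079, 1.148)
t=15.000: state=(0.942, 1.190)
t=16.000: state=(0.745, 1.222)
t=16.760: state=(0.506, 1.236)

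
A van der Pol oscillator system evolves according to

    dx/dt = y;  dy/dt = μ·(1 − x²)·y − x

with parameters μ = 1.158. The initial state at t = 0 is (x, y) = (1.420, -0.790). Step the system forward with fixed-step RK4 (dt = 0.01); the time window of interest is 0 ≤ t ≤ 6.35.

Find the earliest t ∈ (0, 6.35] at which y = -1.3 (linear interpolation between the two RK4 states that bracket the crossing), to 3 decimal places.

t=0.000: state=(1.420, -0.790)
step 1 (dt=0.01): k1=(-0.790, -0.490), k2=(-0.792, -0.494), k3=(-0.792, -0.494), k4=(-0.795, -0.497); state += dt/6·(k1+2k2+2k3+k4)
t=0.010: state=(1.412, -0.795)
t=0.020: state=(1.404, -0.800)
t=0.030: state=(1.396, -0.805)
continuing one RK4 step at a time; state shown every 25 steps (Δt=0.25):
t=0.250: state=(1.205, -0.938)
t=0.500: state=(0.945, -1.159)
t=0.610: state=(0.810, -1.292)
next step: t=0.620: state=(0.797, -1.305) — y has crossed -1.3
linear interpolation between t=0.610 (-1.29164) and t=0.620 (-1.30500) → t≈0.616

t = 0.616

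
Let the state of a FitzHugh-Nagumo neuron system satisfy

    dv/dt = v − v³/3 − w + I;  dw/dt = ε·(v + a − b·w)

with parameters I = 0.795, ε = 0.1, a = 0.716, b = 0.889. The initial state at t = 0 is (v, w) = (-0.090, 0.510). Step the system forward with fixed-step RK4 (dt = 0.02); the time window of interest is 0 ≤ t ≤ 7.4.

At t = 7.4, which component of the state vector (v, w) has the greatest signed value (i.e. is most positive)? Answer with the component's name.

largest component: v

t=0.000: state=(-0.090, 0.510)
step 1 (dt=0.02): k1=(0.195, 0.017), k2=(0.197, 0.017), k3=(0.197, 0.017), k4=(0.199, 0.018); state += dt/6·(k1+2k2+2k3+k4)
t=0.020: state=(-0.086, 0.510)
t=0.040: state=(-0.082, 0.511)
t=0.060: state=(-0.078, 0.511)
continuing one RK4 step at a time; state shown every 25 steps (Δt=0.5):
t=0.500: state=(0.033, 0.521)
t=1.000: state=(0.227, 0.540)
t=1.500: state=(0.521, 0.569)
t=2.000: state=(0.915, 0.614)
t=2.500: state=(1.309, 0.677)
t=3.000: state=(1.562, 0.754)
t=3.500: state=(1.661, 0.835)
t=4.000: state=(1.677, 0.916)
t=4.500: state=(1.657, 0.993)
t=5.000: state=(1.624, 1.065)
t=5.500: state=(1.585, 1.132)
t=6.000: state=(1.545, 1.194)
t=6.500: state=(1.502, 1.252)
t=7.000: state=(1.459, 1.305)
t=7.400: state=(1.424, 1.344)
compare at T: v=1.424, w=1.344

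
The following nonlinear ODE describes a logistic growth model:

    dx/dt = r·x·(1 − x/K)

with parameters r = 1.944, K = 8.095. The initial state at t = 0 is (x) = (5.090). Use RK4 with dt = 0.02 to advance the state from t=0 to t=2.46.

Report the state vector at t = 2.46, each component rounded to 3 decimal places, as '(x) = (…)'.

t=0.000: state=(5.090)
step 1 (dt=0.02): k1=(3.673), k2=(3.654), k3=(3.655), k4=(3.635); state += dt/6·(k1+2k2+2k3+k4)
t=0.020: state=(5.163)
t=0.040: state=(5.235)
t=0.060: state=(5.307)
continuing one RK4 step at a time; state shown every 5 steps (Δt=0.1):
t=0.100: state=(5.447)
t=0.200: state=(5.781)
t=0.300: state=(6.089)
t=0.400: state=(6.368)
t=0.500: state=(6.617)
t=0.600: state=(6.838)
t=0.700: state=(7.031)
t=0.800: state=(7.198)
t=0.900: state=(7.342)
t=1.000: state=(7.464)
t=1.100: state=(7.568)
t=1.200: state=(7.656)
t=1.300: state=(7.730)
t=1.400: state=(7.792)
t=1.500: state=(7.844)
t=1.600: state=(7.887)
t=1.700: state=(7.923)
t=1.800: state=(7.953)
t=1.900: state=(7.978)
t=2.000: state=(7.998)
t=2.100: state=(8.015)
t=2.200: state=(8.029)
t=2.300: state=(8.041)
t=2.400: state=(8.050)
t=2.460: state=(8.055)

(x) = (8.055)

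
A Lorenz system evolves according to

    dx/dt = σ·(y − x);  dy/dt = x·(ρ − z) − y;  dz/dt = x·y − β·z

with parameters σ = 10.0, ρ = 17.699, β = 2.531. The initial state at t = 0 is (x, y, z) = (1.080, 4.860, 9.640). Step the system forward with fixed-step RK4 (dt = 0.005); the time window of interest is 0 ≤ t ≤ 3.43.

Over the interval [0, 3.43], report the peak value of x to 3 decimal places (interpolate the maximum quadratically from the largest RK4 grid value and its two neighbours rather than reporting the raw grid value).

max x = 10.548

t=0.000: state=(1.080, 4.860, 9.640)
step 1 (dt=0.005): k1=(37.800, 3.844, -19.150), k2=(36.951, 4.652, -18.558), k3=(36.993, 4.631, -18.570), k4=(36.182, 5.429, -17.987); state += dt/6·(k1+2k2+2k3+k4)
t=0.005: state=(1.265, 4.883, 9.547)
t=0.010: state=(1.442, 4.914, 9.460)
t=0.015: state=(1.612, 4.953, 9.379)
continuing one RK4 step at a time; state shown every 40 steps (Δt=0.2):
t=0.200: state=(6.875, 10.083, 10.942)
t=0.400: state=(10.100, 8.101, 22.946)
t=0.600: state=(3.758, 1.603, 17.934)
t=0.800: state=(2.390, 2.770, 11.622)
t=1.000: state=(4.809, 6.954, 9.654)
t=1.200: state=(9.868, 11.341, 18.272)
t=1.400: state=(6.362, 3.105, 20.986)
t=1.600: state=(2.805, 2.464, 14.072)
t=1.800: state=(3.969, 5.417, 10.410)
t=2.000: state=(8.381, 10.770, 14.771)
t=2.200: state=(8.207, 5.470, 21.899)
t=2.400: state=(3.627, 2.599, 16.042)
t=2.600: state=(3.775, 4.771, 11.555)
t=2.800: state=(7.327, 9.607, 13.473)
t=3.000: state=(8.863, 7.214, 21.270)
t=3.200: state=(4.490, 3.029, 17.334)
t=3.400: state=(3.896, 4.579, 12.601)
t=3.430: state=(4.138, 5.071, 12.239)
largest grid value and its neighbours: x(0.350)=10.53916, x(0.355)=10.54746, x(0.360)=10.54414
parabola through these three points peaks at t≈0.356 with x≈10.54773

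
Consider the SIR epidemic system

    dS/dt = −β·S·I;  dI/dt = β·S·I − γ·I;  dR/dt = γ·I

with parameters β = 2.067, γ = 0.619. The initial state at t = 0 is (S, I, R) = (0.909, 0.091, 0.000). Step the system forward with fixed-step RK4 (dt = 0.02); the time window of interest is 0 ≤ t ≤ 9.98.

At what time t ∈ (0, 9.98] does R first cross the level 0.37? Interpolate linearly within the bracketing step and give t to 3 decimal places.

t = 2.298

t=0.000: state=(0.909, 0.091, 0.000)
step 1 (dt=0.02): k1=(-0.171, 0.115, 0.056), k2=(-0.173, 0.116, 0.057), k3=(-0.173, 0.116, 0.057), k4=(-0.175, 0.117, 0.058); state += dt/6·(k1+2k2+2k3+k4)
t=0.020: state=(0.906, 0.093, 0.001)
t=0.040: state=(0.902, 0.096, 0.002)
t=0.060: state=(0.898, 0.098, 0.004)
continuing one RK4 step at a time; state shown every 25 steps (Δt=0.5):
t=0.500: state=(0.799, 0.162, 0.038)
t=1.000: state=(0.646, 0.252, 0.102)
t=1.500: state=(0.477, 0.330, 0.193)
t=2.000: state=(0.331, 0.366, 0.302)
t=2.280: state=(0.268, 0.366, 0.366)
next step: t=2.300: state=(0.264, 0.366, 0.370) — R has crossed 0.37
linear interpolation between t=2.280 (0.36587) and t=2.300 (0.37040) → t≈2.298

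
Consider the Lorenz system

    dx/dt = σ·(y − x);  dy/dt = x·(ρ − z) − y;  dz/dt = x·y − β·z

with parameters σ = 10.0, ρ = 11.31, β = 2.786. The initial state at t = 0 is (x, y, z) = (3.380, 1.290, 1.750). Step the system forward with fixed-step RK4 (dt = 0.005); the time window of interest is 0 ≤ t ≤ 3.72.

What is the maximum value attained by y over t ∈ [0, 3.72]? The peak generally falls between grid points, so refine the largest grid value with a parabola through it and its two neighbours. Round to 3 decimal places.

max y = 10.294

t=0.000: state=(3.380, 1.290, 1.750)
step 1 (dt=0.005): k1=(-20.900, 31.023, -0.515), k2=(-19.602, 30.450, -0.321), k3=(-19.649, 30.481, -0.323), k4=(-18.394, 29.936, -0.137); state += dt/6·(k1+2k2+2k3+k4)
t=0.005: state=(3.282, 1.442, 1.748)
t=0.010: state=(3.196, 1.590, 1.749)
t=0.015: state=(3.121, 1.732, 1.750)
continuing one RK4 step at a time; state shown every 40 steps (Δt=0.2):
t=0.200: state=(4.507, 6.544, 3.234)
t=0.400: state=(8.925, 10.010, 12.061)
t=0.600: state=(5.824, 2.992, 14.767)
t=0.800: state=(2.338, 1.713, 9.532)
t=1.000: state=(2.358, 2.857, 6.204)
t=1.200: state=(4.229, 5.613, 5.706)
t=1.400: state=(7.250, 8.372, 10.104)
t=1.600: state=(6.633, 5.090, 13.701)
t=1.800: state=(3.874, 3.076, 10.696)
t=2.000: state=(3.541, 3.904, 7.943)
t=2.200: state=(5.003, 6.008, 7.830)
t=2.400: state=(6.711, 7.086, 10.873)
t=2.600: state=(5.927, 5.002, 12.295)
t=2.800: state=(4.393, 3.984, 10.320)
t=3.000: state=(4.402, 4.766, 8.733)
t=3.200: state=(5.516, 6.138, 9.239)
t=3.400: state=(6.222, 6.173, 11.142)
t=3.600: state=(5.447, 4.903, 11.331)
t=3.720: state=(4.890, 4.548, 10.559)
largest grid value and its neighbours: y(0.360)=10.28634, y(0.365)=10.29398, y(0.370)=10.28997
parabola through these three points peaks at t≈0.366 with y≈10.29413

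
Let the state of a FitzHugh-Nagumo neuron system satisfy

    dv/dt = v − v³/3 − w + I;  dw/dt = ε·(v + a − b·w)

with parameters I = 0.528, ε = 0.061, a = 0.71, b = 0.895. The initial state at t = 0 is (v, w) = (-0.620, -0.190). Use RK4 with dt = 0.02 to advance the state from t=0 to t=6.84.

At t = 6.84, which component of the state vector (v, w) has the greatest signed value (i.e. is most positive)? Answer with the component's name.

largest component: v

t=0.000: state=(-0.620, -0.190)
step 1 (dt=0.02): k1=(0.177, 0.016), k2=(0.178, 0.016), k3=(0.178, 0.016), k4=(0.179, 0.016); state += dt/6·(k1+2k2+2k3+k4)
t=0.020: state=(-0.616, -0.190)
t=0.040: state=(-0.613, -0.189)
t=0.060: state=(-0.609, -0.189)
continuing one RK4 step at a time; state shown every 25 steps (Δt=0.5):
t=0.500: state=(-0.518, -0.181)
t=1.000: state=(-0.376, -0.168)
t=1.500: state=(-0.167, -0.151)
t=2.000: state=(0.157, -0.126)
t=2.500: state=(0.657, -0.089)
t=3.000: state=(1.271, -0.036)
t=3.500: state=(1.704, 0.032)
t=4.000: state=(1.860, 0.106)
t=4.500: state=(1.886, 0.181)
t=5.000: state=(1.873, 0.254)
t=5.500: state=(1.848, 0.325)
t=6.000: state=(1.821, 0.393)
t=6.500: state=(1.792, 0.458)
t=6.840: state=(1.773, 0.501)
compare at T: v=1.773, w=0.501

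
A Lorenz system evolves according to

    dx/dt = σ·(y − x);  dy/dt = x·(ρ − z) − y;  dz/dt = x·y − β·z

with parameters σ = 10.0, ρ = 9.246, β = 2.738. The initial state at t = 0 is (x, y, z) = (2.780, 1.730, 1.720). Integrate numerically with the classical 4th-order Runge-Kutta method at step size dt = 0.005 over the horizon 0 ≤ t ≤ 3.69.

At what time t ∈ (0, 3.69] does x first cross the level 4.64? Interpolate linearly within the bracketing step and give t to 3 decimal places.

t = 0.252

t=0.000: state=(2.780, 1.730, 1.720)
step 1 (dt=0.005): k1=(-10.500, 19.192, 0.100), k2=(-9.758, 18.946, 0.186), k3=(-9.782, 18.960, 0.187), k4=(-9.063, 18.727, 0.272); state += dt/6·(k1+2k2+2k3+k4)
t=0.005: state=(2.731, 1.825, 1.721)
t=0.010: state=(2.689, 1.917, 1.723)
t=0.015: state=(2.654, 2.008, 1.725)
continuing one RK4 step at a time; state shown every 40 steps (Δt=0.2):
t=0.200: state=(3.835, 5.255, 2.712)
t=0.250: state=(4.608, 6.263, 3.505)
next step: t=0.255: state=(4.691, 6.363, 3.603) — x has crossed 4.64
linear interpolation between t=0.250 (4.60787) and t=0.255 (4.69106) → t≈0.252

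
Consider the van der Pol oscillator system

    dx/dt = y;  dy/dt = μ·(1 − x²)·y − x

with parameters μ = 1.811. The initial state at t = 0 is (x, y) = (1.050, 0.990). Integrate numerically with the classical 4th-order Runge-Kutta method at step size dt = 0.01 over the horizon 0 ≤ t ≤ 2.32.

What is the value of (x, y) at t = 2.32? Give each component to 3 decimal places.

t=0.000: state=(1.050, 0.990)
step 1 (dt=0.01): k1=(0.990, -1.234), k2=(0.984, -1.256), k3=(0.984, -1.256), k4=(0.977, -1.278); state += dt/6·(k1+2k2+2k3+k4)
t=0.010: state=(1.060, 0.977)
t=0.020: state=(1.070, 0.964)
t=0.030: state=(1.079, 0.951)
continuing one RK4 step at a time; state shown every 10 steps (Δt=0.1):
t=0.100: state=(1.142, 0.847)
t=0.200: state=(1.218, 0.674)
t=0.300: state=(1.277, 0.490)
t=0.400: state=(1.317, 0.311)
t=0.500: state=(1.339, 0.147)
t=0.600: state=(1.347, 0.002)
t=0.700: state=(1.340, -0.123)
t=0.800: state=(1.323, -0.232)
t=0.900: state=(1.295, -0.326)
t=1.000: state=(1.258, -0.412)
t=1.100: state=(1.212, -0.493)
t=1.200: state=(1.159, -0.572)
t=1.300: state=(1.098, -0.655)
t=1.400: state=(1.028, -0.745)
t=1.500: state=(0.948, -0.847)
t=1.600: state=(0.858, -0.967)
t=1.700: state=(0.754, -1.114)
t=1.800: state=(0.634, -1.296)
t=1.900: state=(0.493, -1.526)
t=2.000: state=(0.327, -1.817)
t=2.100: state=(0.128, -2.181)
t=2.200: state=(-0.112, -2.613)
t=2.300: state=(-0.396, -3.067)
t=2.320: state=(-0.458, -3.150)

(x, y) = (-0.458, -3.150)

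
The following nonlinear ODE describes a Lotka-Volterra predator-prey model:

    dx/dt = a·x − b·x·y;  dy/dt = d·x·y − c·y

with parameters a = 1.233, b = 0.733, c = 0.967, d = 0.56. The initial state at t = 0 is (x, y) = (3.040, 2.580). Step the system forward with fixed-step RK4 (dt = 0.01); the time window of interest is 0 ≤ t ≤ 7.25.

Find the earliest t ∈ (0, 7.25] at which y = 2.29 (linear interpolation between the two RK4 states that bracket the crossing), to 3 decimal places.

t = 1.563

t=0.000: state=(3.040, 2.580)
step 1 (dt=0.01): k1=(-2.001, 1.897), k2=(-2.015, 1.890), k3=(-2.015, 1.890), k4=(-2.029, 1.882); state += dt/6·(k1+2k2+2k3+k4)
t=0.010: state=(3.020, 2.599)
t=0.020: state=(2.999, 2.618)
t=0.030: state=(2.979, 2.636)
continuing one RK4 step at a time; state shown every 25 steps (Δt=0.25):
t=0.250: state=(2.479, 2.984)
t=0.500: state=(1.910, 3.184)
t=0.750: state=(1.450, 3.158)
t=1.000: state=(1.124, 2.965)
t=1.250: state=(0.911, 2.682)
t=1.500: state=(0.780, 2.368)
t=1.560: state=(0.758, 2.293)
next step: t=1.570: state=(0.755, 2.281) — y has crossed 2.29
linear interpolation between t=1.560 (2.29348) and t=1.570 (2.28105) → t≈1.563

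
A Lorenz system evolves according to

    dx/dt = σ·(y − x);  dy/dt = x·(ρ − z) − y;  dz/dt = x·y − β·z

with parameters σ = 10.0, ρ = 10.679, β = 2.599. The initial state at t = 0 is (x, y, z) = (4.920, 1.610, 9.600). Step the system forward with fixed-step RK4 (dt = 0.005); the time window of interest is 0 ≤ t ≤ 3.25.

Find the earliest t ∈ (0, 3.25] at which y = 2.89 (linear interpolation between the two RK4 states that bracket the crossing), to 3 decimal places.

t = 0.213

t=0.000: state=(4.920, 1.610, 9.600)
step 1 (dt=0.005): k1=(-33.100, 3.699, -17.029), k2=(-32.180, 3.806, -17.007), k3=(-32.200, 3.808, -17.002), k4=(-31.300, 3.910, -16.977); state += dt/6·(k1+2k2+2k3+k4)
t=0.005: state=(4.759, 1.629, 9.515)
t=0.010: state=(4.607, 1.649, 9.430)
t=0.015: state=(4.463, 1.670, 9.346)
continuing one RK4 step at a time; state shown every 40 steps (Δt=0.2):
t=0.200: state=(2.679, 2.787, 6.765)
t=0.210: state=(2.693, 2.865, 6.666)
next step: t=0.215: state=(2.703, 2.905, 6.619) — y has crossed 2.89
linear interpolation between t=0.210 (2.86509) and t=0.215 (2.90512) → t≈0.213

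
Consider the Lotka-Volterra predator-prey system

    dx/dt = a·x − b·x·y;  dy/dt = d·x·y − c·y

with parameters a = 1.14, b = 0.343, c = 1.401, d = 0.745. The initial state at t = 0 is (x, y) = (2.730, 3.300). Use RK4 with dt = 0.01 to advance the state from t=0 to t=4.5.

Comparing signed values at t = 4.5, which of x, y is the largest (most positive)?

largest component: x

t=0.000: state=(2.730, 3.300)
step 1 (dt=0.01): k1=(0.022, 2.088), k2=(0.012, 2.095), k3=(0.012, 2.095), k4=(0.002, 2.102); state += dt/6·(k1+2k2+2k3+k4)
t=0.010: state=(2.730, 3.321)
t=0.020: state=(2.730, 3.342)
t=0.030: state=(2.730, 3.363)
continuing one RK4 step at a time; state shown every 20 steps (Δt=0.2):
t=0.200: state=(2.694, 3.739)
t=0.400: state=(2.578, 4.189)
t=0.600: state=(2.395, 4.588)
t=0.800: state=(2.173, 4.874)
t=1.000: state=(1.943, 5.004)
t=1.200: state=(1.732, 4.971)
t=1.400: state=(1.555, 4.796)
t=1.600: state=(1.419, 4.521)
t=1.800: state=(1.322, 4.188)
t=2.000: state=(1.261, 3.834)
t=2.200: state=(1.232, 3.487)
t=2.400: state=(1.232, 3.165)
t=2.600: state=(1.258, 2.878)
t=2.800: state=(1.309, 2.632)
t=3.000: state=(1.382, 2.430)
t=3.200: state=(1.478, 2.271)
t=3.400: state=(1.595, 2.157)
t=3.600: state=(1.732, 2.088)
t=3.800: state=(1.888, 2.066)
t=4.000: state=(2.056, 2.094)
t=4.200: state=(2.232, 2.178)
t=4.400: state=(2.403, 2.325)
t=4.500: state=(2.483, 2.424)
compare at T: x=2.483, y=2.424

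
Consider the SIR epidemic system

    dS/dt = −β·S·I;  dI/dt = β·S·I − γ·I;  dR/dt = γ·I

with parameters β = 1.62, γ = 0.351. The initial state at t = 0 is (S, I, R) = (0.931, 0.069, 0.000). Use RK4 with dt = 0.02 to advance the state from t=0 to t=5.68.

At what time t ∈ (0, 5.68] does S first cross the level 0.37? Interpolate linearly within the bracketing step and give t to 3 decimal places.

t=0.000: state=(0.931, 0.069, 0.000)
step 1 (dt=0.02): k1=(-0.104, 0.080, 0.024), k2=(-0.105, 0.081, 0.024), k3=(-0.105, 0.081, 0.025), k4=(-0.106, 0.081, 0.025); state += dt/6·(k1+2k2+2k3+k4)
t=0.020: state=(0.929, 0.071, 0.000)
t=0.040: state=(0.927, 0.072, 0.001)
t=0.060: state=(0.925, 0.074, 0.002)
continuing one RK4 step at a time; state shown every 10 steps (Δt=0.2):
t=0.200: state=(0.908, 0.087, 0.005)
t=0.400: state=(0.880, 0.108, 0.012)
t=0.600: state=(0.846, 0.133, 0.021)
t=0.800: state=(0.807, 0.162, 0.031)
t=1.000: state=(0.761, 0.195, 0.044)
t=1.200: state=(0.711, 0.231, 0.058)
t=1.400: state=(0.656, 0.268, 0.076)
t=1.600: state=(0.597, 0.307, 0.096)
t=1.800: state=(0.538, 0.343, 0.119)
t=2.000: state=(0.478, 0.377, 0.144)
t=2.200: state=(0.421, 0.407, 0.172)
t=2.380: state=(0.373, 0.429, 0.198)
next step: t=2.400: state=(0.368, 0.431, 0.201) — S has crossed 0.37
linear interpolation between t=2.380 (0.37277) and t=2.400 (0.36762) → t≈2.391

t = 2.391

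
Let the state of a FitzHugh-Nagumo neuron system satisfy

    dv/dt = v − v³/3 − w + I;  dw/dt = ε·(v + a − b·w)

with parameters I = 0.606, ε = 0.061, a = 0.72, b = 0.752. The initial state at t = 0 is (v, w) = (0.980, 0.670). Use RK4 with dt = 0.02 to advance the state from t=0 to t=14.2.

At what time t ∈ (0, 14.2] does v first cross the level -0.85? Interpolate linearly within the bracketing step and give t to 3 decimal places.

t = 13.393

t=0.000: state=(0.980, 0.670)
step 1 (dt=0.02): k1=(0.602, 0.073), k2=(0.602, 0.073), k3=(0.602, 0.073), k4=(0.601, 0.074); state += dt/6·(k1+2k2+2k3+k4)
t=0.020: state=(0.992, 0.671)
t=0.040: state=(1.004, 0.673)
t=0.060: state=(1.016, 0.674)
continuing one RK4 step at a time; state shown every 25 steps (Δt=0.5):
t=0.500: state=(1.260, 0.710)
t=1.000: state=(1.453, 0.757)
t=1.500: state=(1.547, 0.807)
t=2.000: state=(1.577, 0.858)
t=2.500: state=(1.573, 0.908)
t=3.000: state=(1.554, 0.956)
t=3.500: state=(1.528, 1.002)
t=4.000: state=(1.498, 1.047)
t=4.500: state=(1.465, 1.090)
t=5.000: state=(1.431, 1.130)
t=5.500: state=(1.395, 1.169)
t=6.000: state=(1.358, 1.206)
t=6.500: state=(1.319, 1.240)
t=7.000: state=(1.278, 1.273)
t=7.500: state=(1.234, 1.304)
t=8.000: state=(1.187, 1.333)
t=8.500: state=(1.136, 1.359)
t=9.000: state=(1.081, 1.383)
t=9.500: state=(1.018, 1.405)
t=10.000: state=(0.947, 1.425)
t=10.500: state=(0.862, 1.442)
t=11.000: state=(0.757, 1.455)
t=11.500: state=(0.620, 1.465)
t=12.000: state=(0.428, 1.469)
t=12.500: state=(0.139, 1.466)
t=13.000: state=(-0.325, 1.453)
t=13.380: state=(-0.831, 1.431)
next step: t=13.400: state=(-0.860, 1.429) — v has crossed -0.85
linear interpolation between t=13.380 (-0.83109) and t=13.400 (-0.86046) → t≈13.393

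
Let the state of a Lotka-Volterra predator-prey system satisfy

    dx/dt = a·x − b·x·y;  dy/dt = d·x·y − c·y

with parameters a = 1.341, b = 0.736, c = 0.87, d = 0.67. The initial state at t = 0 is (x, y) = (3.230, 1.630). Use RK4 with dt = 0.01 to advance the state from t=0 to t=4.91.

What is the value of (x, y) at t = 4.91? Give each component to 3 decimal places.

(x, y) = (1.282, 0.658)

t=0.000: state=(3.230, 1.630)
step 1 (dt=0.01): k1=(0.456, 2.109), k2=(0.432, 2.126), k3=(0.431, 2.126), k4=(0.406, 2.142); state += dt/6·(k1+2k2+2k3+k4)
t=0.010: state=(3.234, 1.651)
t=0.020: state=(3.238, 1.673)
t=0.030: state=(3.241, 1.695)
continuing one RK4 step at a time; state shown every 20 steps (Δt=0.2):
t=0.200: state=(3.211, 2.114)
t=0.400: state=(2.950, 2.692)
t=0.600: state=(2.486, 3.261)
t=0.800: state=(1.945, 3.688)
t=1.000: state=(1.452, 3.887)
t=1.200: state=(1.071, 3.862)
t=1.400: state=(0.803, 3.675)
t=1.600: state=(0.623, 3.395)
t=1.800: state=(0.506, 3.075)
t=2.000: state=(0.431, 2.751)
t=2.200: state=(0.385, 2.441)
t=2.400: state=(0.359, 2.155)
t=2.600: state=(0.348, 1.899)
t=2.800: state=(0.350, 1.672)
t=3.000: state=(0.364, 1.473)
t=3.200: state=(0.388, 1.302)
t=3.400: state=(0.423, 1.155)
t=3.600: state=(0.471, 1.030)
t=3.800: state=(0.534, 0.926)
t=4.000: state=(0.613, 0.840)
t=4.200: state=(0.712, 0.771)
t=4.400: state=(0.835, 0.719)
t=4.600: state=(0.985, 0.682)
t=4.800: state=(1.167, 0.662)
t=4.910: state=(1.282, 0.658)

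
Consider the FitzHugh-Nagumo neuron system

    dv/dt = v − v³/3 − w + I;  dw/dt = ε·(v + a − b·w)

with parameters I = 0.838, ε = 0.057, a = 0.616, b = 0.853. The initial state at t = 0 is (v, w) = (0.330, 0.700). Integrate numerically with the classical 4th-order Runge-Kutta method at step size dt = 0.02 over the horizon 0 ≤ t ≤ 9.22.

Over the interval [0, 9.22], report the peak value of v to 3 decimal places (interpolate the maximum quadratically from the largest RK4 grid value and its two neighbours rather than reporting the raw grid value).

t=0.000: state=(0.330, 0.700)
step 1 (dt=0.02): k1=(0.456, 0.020), k2=(0.460, 0.020), k3=(0.460, 0.020), k4=(0.464, 0.020); state += dt/6·(k1+2k2+2k3+k4)
t=0.020: state=(0.339, 0.700)
t=0.040: state=(0.349, 0.701)
t=0.060: state=(0.358, 0.701)
continuing one RK4 step at a time; state shown every 25 steps (Δt=0.5):
t=0.500: state=(0.609, 0.714)
t=1.000: state=(0.973, 0.736)
t=1.500: state=(1.331, 0.768)
t=2.000: state=(1.564, 0.808)
t=2.500: state=(1.666, 0.852)
t=3.000: state=(1.694, 0.896)
t=3.500: state=(1.691, 0.940)
t=4.000: state=(1.676, 0.982)
t=4.500: state=(1.656, 1.023)
t=5.000: state=(1.634, 1.062)
t=5.500: state=(1.612, 1.099)
t=6.000: state=(1.589, 1.135)
t=6.500: state=(1.566, 1.170)
t=7.000: state=(1.543, 1.203)
t=7.500: state=(1.520, 1.234)
t=8.000: state=(1.496, 1.264)
t=8.500: state=(1.473, 1.293)
t=9.000: state=(1.449, 1.321)
t=9.220: state=(1.439, 1.332)
largest grid value and its neighbours: v(3.140)=1.69508, v(3.160)=1.69509, v(3.180)=1.69506
parabola through these three points peaks at t≈3.153 with v≈1.69509

max v = 1.695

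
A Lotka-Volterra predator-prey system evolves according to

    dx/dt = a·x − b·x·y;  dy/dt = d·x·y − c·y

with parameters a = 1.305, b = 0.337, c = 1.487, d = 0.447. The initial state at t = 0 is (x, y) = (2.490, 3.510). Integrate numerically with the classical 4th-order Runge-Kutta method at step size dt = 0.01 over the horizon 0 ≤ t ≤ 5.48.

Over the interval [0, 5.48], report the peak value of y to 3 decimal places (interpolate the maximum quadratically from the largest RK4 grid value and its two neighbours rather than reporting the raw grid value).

t=0.000: state=(2.490, 3.510)
step 1 (dt=0.01): k1=(0.304, -1.313), k2=(0.310, -1.308), k3=(0.310, -1.308), k4=(0.315, -1.303); state += dt/6·(k1+2k2+2k3+k4)
t=0.010: state=(2.493, 3.497)
t=0.020: state=(2.496, 3.484)
t=0.030: state=(2.500, 3.471)
continuing one RK4 step at a time; state shown every 20 steps (Δt=0.2):
t=0.200: state=(2.573, 3.268)
t=0.400: state=(2.699, 3.071)
t=0.600: state=(2.863, 2.924)
t=0.800: state=(3.063, 2.830)
t=1.000: state=(3.291, 2.792)
t=1.200: state=(3.538, 2.814)
t=1.400: state=(3.790, 2.900)
t=1.600: state=(4.027, 3.056)
t=1.800: state=(4.225, 3.283)
t=2.000: state=(4.353, 3.581)
t=2.200: state=(4.388, 3.934)
t=2.400: state=(4.315, 4.315)
t=2.600: state=(4.136, 4.679)
t=2.800: state=(3.876, 4.975)
t=3.000: state=(3.574, 5.156)
t=3.200: state=(3.270, 5.199)
t=3.400: state=(2.998, 5.109)
t=3.600: state=(2.775, 4.910)
t=3.800: state=(2.611, 4.637)
t=4.000: state=(2.505, 4.327)
t=4.200: state=(2.456, 4.011)
t=4.400: state=(2.458, 3.709)
t=4.600: state=(2.509, 3.439)
t=4.800: state=(2.604, 3.209)
t=5.000: state=(2.740, 3.026)
t=5.200: state=(2.915, 2.893)
t=5.400: state=(3.124, 2.814)
t=5.480: state=(3.215, 2.798)
largest grid value and its neighbours: y(3.150)=5.20169, y(3.160)=5.20193, y(3.170)=5.20182
parabola through these three points peaks at t≈3.162 with y≈5.20194

max y = 5.202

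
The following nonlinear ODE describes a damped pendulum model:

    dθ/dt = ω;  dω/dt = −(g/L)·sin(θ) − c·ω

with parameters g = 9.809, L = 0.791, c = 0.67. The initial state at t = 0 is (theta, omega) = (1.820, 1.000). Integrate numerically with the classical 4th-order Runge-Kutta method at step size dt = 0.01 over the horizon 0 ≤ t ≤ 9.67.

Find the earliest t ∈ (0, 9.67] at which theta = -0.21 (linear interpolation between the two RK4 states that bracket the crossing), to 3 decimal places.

t = 0.736

t=0.000: state=(1.820, 1.000)
step 1 (dt=0.01): k1=(1.000, -12.688), k2=(0.937, -12.630), k3=(0.937, -12.631), k4=(0.874, -12.574); state += dt/6·(k1+2k2+2k3+k4)
t=0.010: state=(1.829, 0.874)
t=0.020: state=(1.837, 0.749)
t=0.030: state=(1.844, 0.624)
continuing one RK4 step at a time; state shown every 50 steps (Δt=0.5):
t=0.500: state=(0.895, -4.324)
t=0.730: state=(-0.181, -4.563)
next step: t=0.740: state=(-0.227, -4.508) — theta has crossed -0.21
linear interpolation between t=0.730 (-0.18147) and t=0.740 (-0.22682) → t≈0.736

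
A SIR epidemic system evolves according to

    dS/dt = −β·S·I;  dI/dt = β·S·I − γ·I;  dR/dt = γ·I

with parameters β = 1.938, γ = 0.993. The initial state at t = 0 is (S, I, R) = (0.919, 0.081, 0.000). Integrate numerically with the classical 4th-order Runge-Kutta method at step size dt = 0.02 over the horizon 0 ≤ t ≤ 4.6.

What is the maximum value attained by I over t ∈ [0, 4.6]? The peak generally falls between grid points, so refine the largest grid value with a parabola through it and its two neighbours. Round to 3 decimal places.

max I = 0.188

t=0.000: state=(0.919, 0.081, 0.000)
step 1 (dt=0.02): k1=(-0.144, 0.064, 0.080), k2=(-0.145, 0.064, 0.081), k3=(-0.145, 0.064, 0.081), k4=(-0.146, 0.064, 0.082); state += dt/6·(k1+2k2+2k3+k4)
t=0.020: state=(0.916, 0.082, 0.002)
t=0.040: state=(0.913, 0.084, 0.003)
t=0.060: state=(0.910, 0.085, 0.005)
continuing one RK4 step at a time; state shown every 10 steps (Δt=0.2):
t=0.200: state=(0.888, 0.094, 0.017)
t=0.400: state=(0.854, 0.108, 0.038)
t=0.600: state=(0.817, 0.123, 0.060)
t=0.800: state=(0.777, 0.137, 0.086)
t=1.000: state=(0.734, 0.151, 0.115)
t=1.200: state=(0.691, 0.163, 0.146)
t=1.400: state=(0.647, 0.173, 0.179)
t=1.600: state=(0.604, 0.181, 0.215)
t=1.800: state=(0.563, 0.186, 0.251)
t=2.000: state=(0.524, 0.188, 0.288)
t=2.200: state=(0.487, 0.188, 0.326)
t=2.400: state=(0.453, 0.185, 0.363)
t=2.600: state=(0.422, 0.179, 0.399)
t=2.800: state=(0.394, 0.172, 0.434)
t=3.000: state=(0.369, 0.164, 0.467)
t=3.200: state=(0.347, 0.154, 0.499)
t=3.400: state=(0.328, 0.144, 0.528)
t=3.600: state=(0.311, 0.134, 0.556)
t=3.800: state=(0.296, 0.123, 0.581)
t=4.000: state=(0.282, 0.113, 0.605)
t=4.200: state=(0.271, 0.103, 0.626)
t=4.400: state=(0.261, 0.094, 0.646)
t=4.600: state=(0.252, 0.085, 0.663)
largest grid value and its neighbours: I(2.040)=0.18826, I(2.060)=0.18828, I(2.080)=0.18826
parabola through these three points peaks at t≈2.059 with I≈0.18828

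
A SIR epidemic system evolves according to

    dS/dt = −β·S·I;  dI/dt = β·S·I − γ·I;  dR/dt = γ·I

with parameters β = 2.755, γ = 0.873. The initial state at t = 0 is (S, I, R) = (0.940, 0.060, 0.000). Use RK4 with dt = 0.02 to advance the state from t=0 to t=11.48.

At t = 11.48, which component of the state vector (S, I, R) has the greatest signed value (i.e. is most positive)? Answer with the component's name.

largest component: R

t=0.000: state=(0.940, 0.060, 0.000)
step 1 (dt=0.02): k1=(-0.155, 0.103, 0.052), k2=(-0.158, 0.105, 0.053), k3=(-0.158, 0.105, 0.053), k4=(-0.160, 0.106, 0.054); state += dt/6·(k1+2k2+2k3+k4)
t=0.020: state=(0.937, 0.062, 0.001)
t=0.040: state=(0.934, 0.064, 0.002)
t=0.060: state=(0.930, 0.066, 0.003)
continuing one RK4 step at a time; state shown every 25 steps (Δt=0.5):
t=0.500: state=(0.827, 0.132, 0.040)
t=1.000: state=(0.643, 0.237, 0.120)
t=1.500: state=(0.435, 0.321, 0.244)
t=2.000: state=(0.275, 0.335, 0.390)
t=2.500: state=(0.177, 0.294, 0.529)
t=3.000: state=(0.123, 0.233, 0.644)
t=3.500: state=(0.093, 0.174, 0.732)
t=4.000: state=(0.076, 0.126, 0.798)
t=4.500: state=(0.065, 0.090, 0.845)
t=5.000: state=(0.059, 0.063, 0.878)
t=5.500: state=(0.055, 0.044, 0.901)
t=6.000: state=(0.052, 0.031, 0.917)
t=6.500: state=(0.050, 0.021, 0.928)
t=7.000: state=(0.049, 0.015, 0.936)
t=7.500: state=(0.048, 0.010, 0.942)
t=8.000: state=(0.048, 0.007, 0.945)
t=8.500: state=(0.047, 0.005, 0.948)
t=9.000: state=(0.047, 0.003, 0.950)
t=9.500: state=(0.047, 0.002, 0.951)
t=10.000: state=(0.047, 0.002, 0.952)
t=10.500: state=(0.047, 0.001, 0.952)
t=11.000: state=(0.046, 0.001, 0.953)
t=11.480: state=(0.046, 0.001, 0.953)
compare at T: S=0.046, I=0.001, R=0.953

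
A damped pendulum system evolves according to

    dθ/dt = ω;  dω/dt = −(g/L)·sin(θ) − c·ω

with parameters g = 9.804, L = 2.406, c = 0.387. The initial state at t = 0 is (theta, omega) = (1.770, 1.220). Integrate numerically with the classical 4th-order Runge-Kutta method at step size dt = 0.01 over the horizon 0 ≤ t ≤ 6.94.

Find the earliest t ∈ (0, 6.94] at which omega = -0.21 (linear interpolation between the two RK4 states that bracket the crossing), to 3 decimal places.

t=0.000: state=(1.770, 1.220)
step 1 (dt=0.01): k1=(1.220, -4.466), k2=(1.198, -4.453), k3=(1.198, -4.453), k4=(1.175, -4.439); state += dt/6·(k1+2k2+2k3+k4)
t=0.010: state=(1.782, 1.175)
t=0.020: state=(1.794, 1.131)
t=0.030: state=(1.805, 1.087)
continuing one RK4 step at a time; state shown every 25 steps (Δt=0.25):
t=0.250: state=(1.942, 0.183)
t=0.350: state=(1.942, -0.196)
next step: t=0.360: state=(1.939, -0.233) — omega has crossed -0.21
linear interpolation between t=0.350 (-0.19552) and t=0.360 (-0.23269) → t≈0.354

t = 0.354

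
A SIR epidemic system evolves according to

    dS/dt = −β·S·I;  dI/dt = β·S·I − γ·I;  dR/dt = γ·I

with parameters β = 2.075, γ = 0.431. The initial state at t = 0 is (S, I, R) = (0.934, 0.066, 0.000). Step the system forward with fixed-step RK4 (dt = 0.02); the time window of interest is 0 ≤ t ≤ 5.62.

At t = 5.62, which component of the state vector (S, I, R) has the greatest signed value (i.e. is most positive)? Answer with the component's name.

t=0.000: state=(0.934, 0.066, 0.000)
step 1 (dt=0.02): k1=(-0.128, 0.099, 0.028), k2=(-0.130, 0.101, 0.029), k3=(-0.130, 0.101, 0.029), k4=(-0.131, 0.102, 0.029); state += dt/6·(k1+2k2+2k3+k4)
t=0.020: state=(0.931, 0.068, 0.001)
t=0.040: state=(0.929, 0.070, 0.001)
t=0.060: state=(0.926, 0.072, 0.002)
continuing one RK4 step at a time; state shown every 10 steps (Δt=0.2):
t=0.200: state=(0.905, 0.089, 0.007)
t=0.400: state=(0.867, 0.118, 0.015)
t=0.600: state=(0.820, 0.153, 0.027)
t=0.800: state=(0.763, 0.195, 0.042)
t=1.000: state=(0.697, 0.242, 0.061)
t=1.200: state=(0.624, 0.293, 0.084)
t=1.400: state=(0.547, 0.342, 0.111)
t=1.600: state=(0.470, 0.388, 0.143)
t=1.800: state=(0.397, 0.425, 0.178)
t=2.000: state=(0.330, 0.454, 0.216)
t=2.200: state=(0.273, 0.472, 0.256)
t=2.400: state=(0.224, 0.479, 0.297)
t=2.600: state=(0.183, 0.478, 0.338)
t=2.800: state=(0.151, 0.470, 0.379)
t=3.000: state=(0.124, 0.457, 0.419)
t=3.200: state=(0.103, 0.439, 0.458)
t=3.400: state=(0.086, 0.419, 0.495)
t=3.600: state=(0.073, 0.397, 0.530)
t=3.800: state=(0.062, 0.375, 0.563)
t=4.000: state=(0.053, 0.352, 0.595)
t=4.200: state=(0.046, 0.330, 0.624)
t=4.400: state=(0.041, 0.308, 0.651)
t=4.600: state=(0.036, 0.287, 0.677)
t=4.800: state=(0.032, 0.267, 0.701)
t=5.000: state=(0.029, 0.248, 0.723)
t=5.200: state=(0.026, 0.230, 0.744)
t=5.400: state=(0.024, 0.213, 0.763)
t=5.600: state=(0.022, 0.198, 0.781)
t=5.620: state=(0.022, 0.196, 0.782)
compare at T: S=0.022, I=0.196, R=0.782

largest component: R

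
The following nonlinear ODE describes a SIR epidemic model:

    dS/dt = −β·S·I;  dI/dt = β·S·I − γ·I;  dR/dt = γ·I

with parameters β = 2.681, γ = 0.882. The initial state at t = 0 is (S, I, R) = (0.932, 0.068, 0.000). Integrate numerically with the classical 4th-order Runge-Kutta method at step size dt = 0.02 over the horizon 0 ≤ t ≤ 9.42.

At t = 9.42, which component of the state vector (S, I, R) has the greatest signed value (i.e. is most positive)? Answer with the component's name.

largest component: R

t=0.000: state=(0.932, 0.068, 0.000)
step 1 (dt=0.02): k1=(-0.170, 0.110, 0.060), k2=(-0.172, 0.111, 0.061), k3=(-0.172, 0.111, 0.061), k4=(-0.175, 0.113, 0.062); state += dt/6·(k1+2k2+2k3+k4)
t=0.020: state=(0.929, 0.070, 0.001)
t=0.040: state=(0.925, 0.073, 0.002)
t=0.060: state=(0.921, 0.075, 0.004)
continuing one RK4 step at a time; state shown every 25 steps (Δt=0.5):
t=0.500: state=(0.813, 0.142, 0.045)
t=1.000: state=(0.629, 0.242, 0.129)
t=1.500: state=(0.430, 0.315, 0.254)
t=2.000: state=(0.278, 0.324, 0.398)
t=2.500: state=(0.185, 0.283, 0.533)
t=3.000: state=(0.131, 0.224, 0.645)
t=3.500: state=(0.101, 0.168, 0.731)
t=4.000: state=(0.083, 0.122, 0.794)
t=4.500: state=(0.072, 0.087, 0.840)
t=5.000: state=(0.066, 0.062, 0.873)
t=5.500: state=(0.061, 0.043, 0.896)
t=6.000: state=(0.058, 0.030, 0.912)
t=6.500: state=(0.056, 0.021, 0.923)
t=7.000: state=(0.055, 0.014, 0.930)
t=7.500: state=(0.054, 0.010, 0.936)
t=8.000: state=(0.054, 0.007, 0.939)
t=8.500: state=(0.053, 0.005, 0.942)
t=9.000: state=(0.053, 0.003, 0.944)
t=9.420: state=(0.053, 0.002, 0.945)
compare at T: S=0.053, I=0.002, R=0.945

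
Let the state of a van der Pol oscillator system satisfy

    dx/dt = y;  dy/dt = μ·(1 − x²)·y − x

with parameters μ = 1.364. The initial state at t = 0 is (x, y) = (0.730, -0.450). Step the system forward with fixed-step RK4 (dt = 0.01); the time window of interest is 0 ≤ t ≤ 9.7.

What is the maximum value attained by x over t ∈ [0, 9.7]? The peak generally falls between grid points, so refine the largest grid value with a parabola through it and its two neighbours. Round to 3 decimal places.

t=0.000: state=(0.730, -0.450)
step 1 (dt=0.01): k1=(-0.450, -1.017), k2=(-0.455, -1.020), k3=(-0.455, -1.020), k4=(-0.460, -1.023); state += dt/6·(k1+2k2+2k3+k4)
t=0.010: state=(0.725, -0.460)
t=0.020: state=(0.721, -0.470)
t=0.030: state=(0.716, -0.481)
continuing one RK4 step at a time; state shown every 50 steps (Δt=0.5):
t=0.500: state=(0.359, -1.085)
t=1.000: state=(-0.429, -2.108)
t=1.500: state=(-1.496, -1.585)
t=2.000: state=(-1.818, 0.048)
t=2.500: state=(-1.660, 0.490)
t=3.000: state=(-1.358, 0.721)
t=3.500: state=(-0.914, 1.110)
t=4.000: state=(-0.151, 2.092)
t=4.500: state=(1.217, 2.891)
t=5.000: state=(1.995, 0.300)
t=5.500: state=(1.918, -0.394)
t=6.000: state=(1.676, -0.559)
t=6.500: state=(1.354, -0.747)
t=7.000: state=(0.896, -1.141)
t=7.500: state=(0.110, -2.160)
t=8.000: state=(-1.278, -2.829)
t=8.500: state=(-2.003, -0.234)
t=9.000: state=(-1.912, 0.403)
t=9.500: state=(-1.667, 0.565)
t=9.700: state=(-1.548, 0.629)
largest grid value and its neighbours: x(5.110)=2.01105, x(5.120)=2.01109, x(5.130)=2.01092
parabola through these three points peaks at t≈5.117 with x≈2.01110

max x = 2.011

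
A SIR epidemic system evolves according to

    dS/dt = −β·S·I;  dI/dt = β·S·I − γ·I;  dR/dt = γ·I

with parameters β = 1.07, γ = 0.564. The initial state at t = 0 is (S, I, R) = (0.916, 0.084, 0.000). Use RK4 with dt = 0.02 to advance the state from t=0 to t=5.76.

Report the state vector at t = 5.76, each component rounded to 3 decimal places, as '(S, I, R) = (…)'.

t=0.000: state=(0.916, 0.084, 0.000)
step 1 (dt=0.02): k1=(-0.082, 0.035, 0.047), k2=(-0.083, 0.035, 0.048), k3=(-0.083, 0.035, 0.048), k4=(-0.083, 0.035, 0.048); state += dt/6·(k1+2k2+2k3+k4)
t=0.020: state=(0.914, 0.085, 0.001)
t=0.040: state=(0.913, 0.085, 0.002)
t=0.060: state=(0.911, 0.086, 0.003)
continuing one RK4 step at a time; state shown every 10 steps (Δt=0.2):
t=0.200: state=(0.899, 0.091, 0.010)
t=0.400: state=(0.881, 0.098, 0.021)
t=0.600: state=(0.862, 0.106, 0.032)
t=0.800: state=(0.842, 0.114, 0.044)
t=1.000: state=(0.821, 0.121, 0.058)
t=1.200: state=(0.799, 0.129, 0.072)
t=1.400: state=(0.777, 0.136, 0.087)
t=1.600: state=(0.754, 0.143, 0.103)
t=1.800: state=(0.731, 0.150, 0.119)
t=2.000: state=(0.707, 0.156, 0.136)
t=2.200: state=(0.683, 0.162, 0.154)
t=2.400: state=(0.660, 0.167, 0.173)
t=2.600: state=(0.636, 0.172, 0.192)
t=2.800: state=(0.613, 0.175, 0.212)
t=3.000: state=(0.590, 0.178, 0.232)
t=3.200: state=(0.568, 0.180, 0.252)
t=3.400: state=(0.546, 0.181, 0.272)
t=3.600: state=(0.526, 0.182, 0.293)
t=3.800: state=(0.506, 0.181, 0.313)
t=4.000: state=(0.486, 0.180, 0.334)
t=4.200: state=(0.468, 0.178, 0.354)
t=4.400: state=(0.451, 0.175, 0.374)
t=4.600: state=(0.434, 0.172, 0.393)
t=4.800: state=(0.419, 0.169, 0.413)
t=5.000: state=(0.404, 0.165, 0.431)
t=5.200: state=(0.390, 0.160, 0.450)
t=5.400: state=(0.377, 0.155, 0.467)
t=5.600: state=(0.365, 0.150, 0.485)
t=5.760: state=(0.356, 0.146, 0.498)

(S, I, R) = (0.356, 0.146, 0.498)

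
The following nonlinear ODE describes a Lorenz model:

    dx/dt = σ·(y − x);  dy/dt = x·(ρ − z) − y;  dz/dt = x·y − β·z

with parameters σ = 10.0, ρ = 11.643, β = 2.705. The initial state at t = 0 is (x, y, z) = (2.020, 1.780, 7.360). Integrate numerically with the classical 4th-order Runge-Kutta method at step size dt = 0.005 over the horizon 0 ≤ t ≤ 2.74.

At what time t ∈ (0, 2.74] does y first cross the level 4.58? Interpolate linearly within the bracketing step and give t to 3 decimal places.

t = 0.252

t=0.000: state=(2.020, 1.780, 7.360)
step 1 (dt=0.005): k1=(-2.400, 6.872, -16.313), k2=(-2.168, 6.911, -16.179), k3=(-2.173, 6.913, -16.179), k4=(-1.946, 6.953, -16.044); state += dt/6·(k1+2k2+2k3+k4)
t=0.005: state=(2.009, 1.815, 7.279)
t=0.010: state=(2.001, 1.850, 7.200)
t=0.015: state=(1.994, 1.885, 7.121)
continuing one RK4 step at a time; state shown every 20 steps (Δt=0.1):
t=0.100: state=(2.149, 2.582, 6.004)
t=0.200: state=(2.831, 3.758, 5.269)
t=0.250: state=(3.358, 4.543, 5.203)
next step: t=0.255: state=(3.418, 4.629, 5.210) — y has crossed 4.58
linear interpolation between t=0.250 (4.54254) and t=0.255 (4.62864) → t≈0.252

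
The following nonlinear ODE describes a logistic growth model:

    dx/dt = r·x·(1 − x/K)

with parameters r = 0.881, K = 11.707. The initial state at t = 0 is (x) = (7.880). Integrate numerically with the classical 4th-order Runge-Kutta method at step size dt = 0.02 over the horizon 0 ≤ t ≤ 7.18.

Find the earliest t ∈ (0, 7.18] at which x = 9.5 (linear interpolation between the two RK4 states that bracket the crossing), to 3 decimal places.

t = 0.837

t=0.000: state=(7.880)
step 1 (dt=0.02): k1=(2.269), k2=(2.262), k3=(2.262), k4=(2.255); state += dt/6·(k1+2k2+2k3+k4)
t=0.020: state=(7.925)
t=0.040: state=(7.970)
t=0.060: state=(8.015)
continuing one RK4 step at a time; state shown every 25 steps (Δt=0.5):
t=0.500: state=(8.919)
t=0.820: state=(9.473)
next step: t=0.840: state=(9.505) — x has crossed 9.5
linear interpolation between t=0.820 (9.47303) and t=0.840 (9.50470) → t≈0.837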